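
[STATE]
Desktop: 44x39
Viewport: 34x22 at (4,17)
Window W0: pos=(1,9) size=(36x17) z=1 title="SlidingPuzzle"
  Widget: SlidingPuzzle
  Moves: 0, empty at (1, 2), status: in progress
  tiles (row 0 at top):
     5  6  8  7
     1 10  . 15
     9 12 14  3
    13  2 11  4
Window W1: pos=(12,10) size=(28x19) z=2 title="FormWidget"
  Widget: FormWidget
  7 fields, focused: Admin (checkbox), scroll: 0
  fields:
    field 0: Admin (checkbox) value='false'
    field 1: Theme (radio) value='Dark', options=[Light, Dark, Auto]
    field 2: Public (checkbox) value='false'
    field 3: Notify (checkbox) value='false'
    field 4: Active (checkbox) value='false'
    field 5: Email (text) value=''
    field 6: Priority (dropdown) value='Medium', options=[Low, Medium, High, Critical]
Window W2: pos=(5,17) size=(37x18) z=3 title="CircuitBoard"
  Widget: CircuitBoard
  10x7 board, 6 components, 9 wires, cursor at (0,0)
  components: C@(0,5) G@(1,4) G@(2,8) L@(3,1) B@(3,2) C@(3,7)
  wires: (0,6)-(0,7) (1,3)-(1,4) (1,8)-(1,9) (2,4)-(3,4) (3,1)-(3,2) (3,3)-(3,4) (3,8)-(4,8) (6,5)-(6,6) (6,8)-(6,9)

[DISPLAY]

 ┏━━━━━━━━━━━━━━━━━━━━━━━━━━━━━━━━
─┃ CircuitBoard                   
1┠────────────────────────────────
─┃   0 1 2 3 4 5 6 7 8 9          
v┃0  [.]                  C   · ─ 
 ┃                                
 ┃1               · ─ G           
 ┃                                
━┃2                   ·           
 ┃                    │           
 ┃3       L ─ B   · ─ ·           
 ┃                                
 ┃4                               
 ┃                                
 ┃5                               
 ┃                                
 ┃6                       · ─ ·   
 ┗━━━━━━━━━━━━━━━━━━━━━━━━━━━━━━━━
                                  
                                  
                                  
                                  


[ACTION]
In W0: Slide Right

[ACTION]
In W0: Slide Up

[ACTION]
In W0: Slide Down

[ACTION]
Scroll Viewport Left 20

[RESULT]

 ┃│  ┏━━━━━━━━━━━━━━━━━━━━━━━━━━━━
 ┃├──┃ CircuitBoard               
 ┃│ 1┠────────────────────────────
 ┃└──┃   0 1 2 3 4 5 6 7 8 9      
 ┃Mov┃0  [.]                  C   
 ┃   ┃                            
 ┃   ┃1               · ─ G       
 ┃   ┃                            
 ┗━━━┃2                   ·       
     ┃                    │       
     ┃3       L ─ B   · ─ ·       
     ┃                            
     ┃4                           
     ┃                            
     ┃5                           
     ┃                            
     ┃6                       · ─ 
     ┗━━━━━━━━━━━━━━━━━━━━━━━━━━━━
                                  
                                  
                                  
                                  


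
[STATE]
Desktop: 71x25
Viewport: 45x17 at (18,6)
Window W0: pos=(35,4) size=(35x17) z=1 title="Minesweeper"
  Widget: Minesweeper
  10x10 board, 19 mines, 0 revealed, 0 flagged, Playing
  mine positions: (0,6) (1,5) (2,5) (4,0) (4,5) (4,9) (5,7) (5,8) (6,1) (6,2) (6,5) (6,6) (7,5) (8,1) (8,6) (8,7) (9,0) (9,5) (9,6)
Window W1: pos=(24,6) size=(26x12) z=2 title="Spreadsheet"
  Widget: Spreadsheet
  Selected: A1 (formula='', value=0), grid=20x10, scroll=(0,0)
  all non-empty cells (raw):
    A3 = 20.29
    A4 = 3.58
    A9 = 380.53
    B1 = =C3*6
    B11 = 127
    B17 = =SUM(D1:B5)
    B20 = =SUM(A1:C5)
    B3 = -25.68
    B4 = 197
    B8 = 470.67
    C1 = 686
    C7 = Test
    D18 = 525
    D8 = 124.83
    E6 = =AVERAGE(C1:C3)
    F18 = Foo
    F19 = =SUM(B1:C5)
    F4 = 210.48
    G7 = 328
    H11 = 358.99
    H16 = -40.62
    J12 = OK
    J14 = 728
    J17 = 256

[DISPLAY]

      ┏━━━━━━━━━━━━━━━━━━━━━━━━┓─────────────
      ┃ Spreadsheet            ┃             
      ┠────────────────────────┨             
      ┃A1:                     ┃             
      ┃       A       B       C┃             
      ┃------------------------┃             
      ┃  1      [0]       0    ┃             
      ┃  2        0       0    ┃             
      ┃  3    20.29  -25.68    ┃             
      ┃  4     3.58     197    ┃             
      ┃  5        0       0    ┃             
      ┗━━━━━━━━━━━━━━━━━━━━━━━━┛             
                 ┃                           
                 ┃                           
                 ┗━━━━━━━━━━━━━━━━━━━━━━━━━━━
                                             
                                             


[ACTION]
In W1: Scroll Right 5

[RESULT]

      ┏━━━━━━━━━━━━━━━━━━━━━━━━┓─────────────
      ┃ Spreadsheet            ┃             
      ┠────────────────────────┨             
      ┃A1:                     ┃             
      ┃       F       G       H┃             
      ┃------------------------┃             
      ┃  1        0       0    ┃             
      ┃  2        0       0    ┃             
      ┃  3        0       0    ┃             
      ┃  4   210.48       0    ┃             
      ┃  5        0       0    ┃             
      ┗━━━━━━━━━━━━━━━━━━━━━━━━┛             
                 ┃                           
                 ┃                           
                 ┗━━━━━━━━━━━━━━━━━━━━━━━━━━━
                                             
                                             


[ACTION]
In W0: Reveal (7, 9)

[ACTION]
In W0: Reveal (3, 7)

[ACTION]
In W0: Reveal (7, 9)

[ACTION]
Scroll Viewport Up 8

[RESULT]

                                             
                                             
                                             
                                             
                 ┏━━━━━━━━━━━━━━━━━━━━━━━━━━━
                 ┃ Minesweeper               
      ┏━━━━━━━━━━━━━━━━━━━━━━━━┓─────────────
      ┃ Spreadsheet            ┃             
      ┠────────────────────────┨             
      ┃A1:                     ┃             
      ┃       F       G       H┃             
      ┃------------------------┃             
      ┃  1        0       0    ┃             
      ┃  2        0       0    ┃             
      ┃  3        0       0    ┃             
      ┃  4   210.48       0    ┃             
      ┃  5        0       0    ┃             


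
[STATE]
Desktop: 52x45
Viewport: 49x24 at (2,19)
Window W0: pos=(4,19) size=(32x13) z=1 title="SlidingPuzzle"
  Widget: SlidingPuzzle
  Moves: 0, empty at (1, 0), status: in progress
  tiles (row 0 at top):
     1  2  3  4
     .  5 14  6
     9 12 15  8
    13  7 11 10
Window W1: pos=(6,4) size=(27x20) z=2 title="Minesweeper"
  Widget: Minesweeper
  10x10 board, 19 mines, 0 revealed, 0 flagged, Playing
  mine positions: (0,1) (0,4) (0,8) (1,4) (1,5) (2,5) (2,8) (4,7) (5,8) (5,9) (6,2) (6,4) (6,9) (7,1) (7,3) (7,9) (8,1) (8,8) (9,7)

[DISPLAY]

  ┏━┃                         ┃━━┓               
  ┃ ┃                         ┃  ┃               
  ┠─┃                         ┃──┨               
  ┃┌┃                         ┃  ┃               
  ┃│┗━━━━━━━━━━━━━━━━━━━━━━━━━┛  ┃               
  ┃├────┼────┼────┼────┤         ┃               
  ┃│    │  5 │ 14 │  6 │         ┃               
  ┃├────┼────┼────┼────┤         ┃               
  ┃│  9 │ 12 │ 15 │  8 │         ┃               
  ┃├────┼────┼────┼────┤         ┃               
  ┃│ 13 │  7 │ 11 │ 10 │         ┃               
  ┃└────┴────┴────┴────┘         ┃               
  ┗━━━━━━━━━━━━━━━━━━━━━━━━━━━━━━┛               
                                                 
                                                 
                                                 
                                                 
                                                 
                                                 
                                                 
                                                 
                                                 
                                                 
                                                 


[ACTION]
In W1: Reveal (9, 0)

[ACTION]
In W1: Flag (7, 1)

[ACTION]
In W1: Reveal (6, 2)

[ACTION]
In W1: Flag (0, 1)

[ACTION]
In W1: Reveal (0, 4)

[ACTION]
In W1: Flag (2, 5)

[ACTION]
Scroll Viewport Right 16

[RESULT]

 ┏━┃                         ┃━━┓                
 ┃ ┃                         ┃  ┃                
 ┠─┃                         ┃──┨                
 ┃┌┃                         ┃  ┃                
 ┃│┗━━━━━━━━━━━━━━━━━━━━━━━━━┛  ┃                
 ┃├────┼────┼────┼────┤         ┃                
 ┃│    │  5 │ 14 │  6 │         ┃                
 ┃├────┼────┼────┼────┤         ┃                
 ┃│  9 │ 12 │ 15 │  8 │         ┃                
 ┃├────┼────┼────┼────┤         ┃                
 ┃│ 13 │  7 │ 11 │ 10 │         ┃                
 ┃└────┴────┴────┴────┘         ┃                
 ┗━━━━━━━━━━━━━━━━━━━━━━━━━━━━━━┛                
                                                 
                                                 
                                                 
                                                 
                                                 
                                                 
                                                 
                                                 
                                                 
                                                 
                                                 


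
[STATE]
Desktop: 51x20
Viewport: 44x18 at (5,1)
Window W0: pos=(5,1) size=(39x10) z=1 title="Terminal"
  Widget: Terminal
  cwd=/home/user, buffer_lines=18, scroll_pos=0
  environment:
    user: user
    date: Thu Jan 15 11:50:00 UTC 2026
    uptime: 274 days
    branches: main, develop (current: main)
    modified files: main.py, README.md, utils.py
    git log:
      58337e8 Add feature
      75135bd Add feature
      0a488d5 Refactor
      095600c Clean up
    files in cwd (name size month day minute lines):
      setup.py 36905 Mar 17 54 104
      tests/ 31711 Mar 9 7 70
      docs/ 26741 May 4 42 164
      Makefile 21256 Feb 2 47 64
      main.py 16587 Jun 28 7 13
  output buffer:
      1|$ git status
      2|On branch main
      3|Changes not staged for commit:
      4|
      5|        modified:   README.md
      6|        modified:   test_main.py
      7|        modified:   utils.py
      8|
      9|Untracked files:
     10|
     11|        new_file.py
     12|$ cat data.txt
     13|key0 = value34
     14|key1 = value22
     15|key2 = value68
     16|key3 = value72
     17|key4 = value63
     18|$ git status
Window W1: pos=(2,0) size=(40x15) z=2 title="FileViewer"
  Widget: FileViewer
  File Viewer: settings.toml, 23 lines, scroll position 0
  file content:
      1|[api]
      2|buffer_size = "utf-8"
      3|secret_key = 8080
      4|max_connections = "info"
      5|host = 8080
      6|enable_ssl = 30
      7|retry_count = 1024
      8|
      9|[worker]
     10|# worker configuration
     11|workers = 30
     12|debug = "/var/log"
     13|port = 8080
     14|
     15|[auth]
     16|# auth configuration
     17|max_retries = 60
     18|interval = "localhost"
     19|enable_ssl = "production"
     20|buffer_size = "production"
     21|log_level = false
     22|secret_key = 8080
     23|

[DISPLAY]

ileViewer                           ┃━┓     
────────────────────────────────────┨ ┃     
pi]                                ▲┃─┨     
ffer_size = "utf-8"                █┃ ┃     
cret_key = 8080                    ░┃ ┃     
x_connections = "info"             ░┃ ┃     
st = 8080                          ░┃ ┃     
able_ssl = 30                      ░┃ ┃     
try_count = 1024                   ░┃ ┃     
                                   ░┃━┛     
orker]                             ░┃       
worker configuration               ░┃       
rkers = 30                         ▼┃       
━━━━━━━━━━━━━━━━━━━━━━━━━━━━━━━━━━━━┛       
                                            
                                            
                                            
                                            


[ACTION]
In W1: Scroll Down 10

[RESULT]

ileViewer                           ┃━┓     
────────────────────────────────────┨ ┃     
rkers = 30                         ▲┃─┨     
bug = "/var/log"                   ░┃ ┃     
rt = 8080                          ░┃ ┃     
                                   ░┃ ┃     
uth]                               ░┃ ┃     
auth configuration                 ░┃ ┃     
x_retries = 60                     ░┃ ┃     
terval = "localhost"               ░┃━┛     
able_ssl = "production"            █┃       
ffer_size = "production"           ░┃       
g_level = false                    ▼┃       
━━━━━━━━━━━━━━━━━━━━━━━━━━━━━━━━━━━━┛       
                                            
                                            
                                            
                                            


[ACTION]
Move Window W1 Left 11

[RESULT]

eViewer                           ┃━━━┓     
──────────────────────────────────┨   ┃     
ers = 30                         ▲┃───┨     
g = "/var/log"                   ░┃   ┃     
 = 8080                          ░┃   ┃     
                                 ░┃   ┃     
h]                               ░┃   ┃     
th configuration                 ░┃   ┃     
retries = 60                     ░┃   ┃     
rval = "localhost"               ░┃━━━┛     
le_ssl = "production"            █┃         
er_size = "production"           ░┃         
level = false                    ▼┃         
━━━━━━━━━━━━━━━━━━━━━━━━━━━━━━━━━━┛         
                                            
                                            
                                            
                                            


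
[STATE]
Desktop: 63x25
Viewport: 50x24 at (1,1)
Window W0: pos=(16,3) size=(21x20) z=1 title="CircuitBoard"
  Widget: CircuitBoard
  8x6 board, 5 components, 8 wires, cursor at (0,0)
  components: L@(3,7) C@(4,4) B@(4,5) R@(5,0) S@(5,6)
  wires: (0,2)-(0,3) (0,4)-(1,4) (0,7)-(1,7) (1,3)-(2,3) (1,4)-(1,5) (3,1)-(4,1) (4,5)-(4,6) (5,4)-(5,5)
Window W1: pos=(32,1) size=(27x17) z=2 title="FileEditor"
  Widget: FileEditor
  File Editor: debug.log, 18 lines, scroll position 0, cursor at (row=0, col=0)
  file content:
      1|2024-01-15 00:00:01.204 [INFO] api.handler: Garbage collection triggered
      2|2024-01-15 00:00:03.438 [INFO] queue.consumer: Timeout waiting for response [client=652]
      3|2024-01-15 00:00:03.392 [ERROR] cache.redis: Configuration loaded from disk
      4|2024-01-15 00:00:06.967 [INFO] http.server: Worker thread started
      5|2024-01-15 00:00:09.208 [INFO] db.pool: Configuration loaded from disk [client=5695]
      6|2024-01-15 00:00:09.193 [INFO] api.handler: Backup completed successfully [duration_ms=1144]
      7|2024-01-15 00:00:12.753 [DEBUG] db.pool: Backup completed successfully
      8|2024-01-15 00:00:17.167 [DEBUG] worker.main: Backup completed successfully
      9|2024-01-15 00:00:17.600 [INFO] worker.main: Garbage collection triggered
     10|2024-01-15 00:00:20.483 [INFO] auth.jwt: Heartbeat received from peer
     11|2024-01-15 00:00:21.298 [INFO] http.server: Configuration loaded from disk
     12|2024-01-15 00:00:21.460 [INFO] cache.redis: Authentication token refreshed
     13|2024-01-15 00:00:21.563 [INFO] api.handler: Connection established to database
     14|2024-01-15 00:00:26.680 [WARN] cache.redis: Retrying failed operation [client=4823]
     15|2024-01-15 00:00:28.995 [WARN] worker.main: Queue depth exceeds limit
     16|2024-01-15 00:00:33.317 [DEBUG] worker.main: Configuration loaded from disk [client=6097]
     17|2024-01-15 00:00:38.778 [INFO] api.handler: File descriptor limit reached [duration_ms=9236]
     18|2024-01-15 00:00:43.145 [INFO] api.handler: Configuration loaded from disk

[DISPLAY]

                               ┏━━━━━━━━━━━━━━━━━━
                               ┃ FileEditor       
               ┏━━━━━━━━━━━━━━━┠──────────────────
               ┃ CircuitBoard  ┃█024-01-15 00:00:0
               ┠───────────────┃2024-01-15 00:00:0
               ┃   0 1 2 3 4 5 ┃2024-01-15 00:00:0
               ┃0  [.]      · ─┃2024-01-15 00:00:0
               ┃               ┃2024-01-15 00:00:0
               ┃1              ┃2024-01-15 00:00:0
               ┃               ┃2024-01-15 00:00:1
               ┃2              ┃2024-01-15 00:00:1
               ┃               ┃2024-01-15 00:00:1
               ┃3       ·      ┃2024-01-15 00:00:2
               ┃        │      ┃2024-01-15 00:00:2
               ┃4       ·      ┃2024-01-15 00:00:2
               ┃               ┃2024-01-15 00:00:2
               ┃5   R          ┗━━━━━━━━━━━━━━━━━━
               ┃Cursor: (0,0)      ┃              
               ┃                   ┃              
               ┃                   ┃              
               ┃                   ┃              
               ┗━━━━━━━━━━━━━━━━━━━┛              
                                                  
                                                  


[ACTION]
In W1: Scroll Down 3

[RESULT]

                               ┏━━━━━━━━━━━━━━━━━━
                               ┃ FileEditor       
               ┏━━━━━━━━━━━━━━━┠──────────────────
               ┃ CircuitBoard  ┃2024-01-15 00:00:0
               ┠───────────────┃2024-01-15 00:00:0
               ┃   0 1 2 3 4 5 ┃2024-01-15 00:00:0
               ┃0  [.]      · ─┃2024-01-15 00:00:1
               ┃               ┃2024-01-15 00:00:1
               ┃1              ┃2024-01-15 00:00:1
               ┃               ┃2024-01-15 00:00:2
               ┃2              ┃2024-01-15 00:00:2
               ┃               ┃2024-01-15 00:00:2
               ┃3       ·      ┃2024-01-15 00:00:2
               ┃        │      ┃2024-01-15 00:00:2
               ┃4       ·      ┃2024-01-15 00:00:2
               ┃               ┃2024-01-15 00:00:3
               ┃5   R          ┗━━━━━━━━━━━━━━━━━━
               ┃Cursor: (0,0)      ┃              
               ┃                   ┃              
               ┃                   ┃              
               ┃                   ┃              
               ┗━━━━━━━━━━━━━━━━━━━┛              
                                                  
                                                  


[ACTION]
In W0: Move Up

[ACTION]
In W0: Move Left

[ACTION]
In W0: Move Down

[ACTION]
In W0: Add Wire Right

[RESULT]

                               ┏━━━━━━━━━━━━━━━━━━
                               ┃ FileEditor       
               ┏━━━━━━━━━━━━━━━┠──────────────────
               ┃ CircuitBoard  ┃2024-01-15 00:00:0
               ┠───────────────┃2024-01-15 00:00:0
               ┃   0 1 2 3 4 5 ┃2024-01-15 00:00:0
               ┃0           · ─┃2024-01-15 00:00:1
               ┃               ┃2024-01-15 00:00:1
               ┃1  [.]─ ·      ┃2024-01-15 00:00:1
               ┃               ┃2024-01-15 00:00:2
               ┃2              ┃2024-01-15 00:00:2
               ┃               ┃2024-01-15 00:00:2
               ┃3       ·      ┃2024-01-15 00:00:2
               ┃        │      ┃2024-01-15 00:00:2
               ┃4       ·      ┃2024-01-15 00:00:2
               ┃               ┃2024-01-15 00:00:3
               ┃5   R          ┗━━━━━━━━━━━━━━━━━━
               ┃Cursor: (1,0)      ┃              
               ┃                   ┃              
               ┃                   ┃              
               ┃                   ┃              
               ┗━━━━━━━━━━━━━━━━━━━┛              
                                                  
                                                  


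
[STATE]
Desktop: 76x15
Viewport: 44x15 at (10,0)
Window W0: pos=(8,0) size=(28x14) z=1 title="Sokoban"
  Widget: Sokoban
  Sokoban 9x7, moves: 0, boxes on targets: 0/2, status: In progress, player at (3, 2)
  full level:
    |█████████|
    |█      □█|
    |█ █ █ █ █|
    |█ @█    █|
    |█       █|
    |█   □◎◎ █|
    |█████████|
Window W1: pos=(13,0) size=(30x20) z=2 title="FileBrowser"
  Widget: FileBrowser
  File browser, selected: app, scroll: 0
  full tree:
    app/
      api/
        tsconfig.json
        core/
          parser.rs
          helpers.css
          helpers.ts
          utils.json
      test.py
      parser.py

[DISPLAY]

━━━┏━━━━━━━━━━━━━━━━━━━━━━━━━━━━┓           
Sok┃ FileBrowser                ┃           
───┠────────────────────────────┨           
███┃> [-] app/                  ┃           
   ┃    [+] api/                ┃           
 █ ┃    test.py                 ┃           
 @█┃    parser.py               ┃           
   ┃                            ┃           
   ┃                            ┃           
███┃                            ┃           
ove┃                            ┃           
   ┃                            ┃           
   ┃                            ┃           
━━━┃                            ┃           
   ┃                            ┃           


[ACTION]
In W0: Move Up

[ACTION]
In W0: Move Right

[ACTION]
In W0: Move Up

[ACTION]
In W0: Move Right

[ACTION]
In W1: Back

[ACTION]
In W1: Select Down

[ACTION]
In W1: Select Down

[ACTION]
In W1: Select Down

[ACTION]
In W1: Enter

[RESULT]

━━━┏━━━━━━━━━━━━━━━━━━━━━━━━━━━━┓           
Sok┃ FileBrowser                ┃           
───┠────────────────────────────┨           
███┃  [-] app/                  ┃           
   ┃    [+] api/                ┃           
 █ ┃    test.py                 ┃           
 @█┃  > parser.py               ┃           
   ┃                            ┃           
   ┃                            ┃           
███┃                            ┃           
ove┃                            ┃           
   ┃                            ┃           
   ┃                            ┃           
━━━┃                            ┃           
   ┃                            ┃           


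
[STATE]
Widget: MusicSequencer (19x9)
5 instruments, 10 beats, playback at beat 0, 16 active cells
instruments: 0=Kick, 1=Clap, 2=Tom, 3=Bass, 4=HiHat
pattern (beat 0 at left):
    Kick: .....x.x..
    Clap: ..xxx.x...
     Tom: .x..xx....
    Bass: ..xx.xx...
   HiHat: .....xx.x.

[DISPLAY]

      ▼123456789   
  Kick·····█·█··   
  Clap··███·█···   
   Tom·█··██····   
  Bass··██·██···   
 HiHat·····██·█·   
                   
                   
                   


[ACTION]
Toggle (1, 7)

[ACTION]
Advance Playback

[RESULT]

      0▼23456789   
  Kick·····█·█··   
  Clap··███·██··   
   Tom·█··██····   
  Bass··██·██···   
 HiHat·····██·█·   
                   
                   
                   


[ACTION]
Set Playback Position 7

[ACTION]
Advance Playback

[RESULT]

      01234567▼9   
  Kick·····█·█··   
  Clap··███·██··   
   Tom·█··██····   
  Bass··██·██···   
 HiHat·····██·█·   
                   
                   
                   


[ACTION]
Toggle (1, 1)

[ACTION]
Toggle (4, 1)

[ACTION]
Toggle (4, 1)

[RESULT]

      01234567▼9   
  Kick·····█·█··   
  Clap·████·██··   
   Tom·█··██····   
  Bass··██·██···   
 HiHat·····██·█·   
                   
                   
                   


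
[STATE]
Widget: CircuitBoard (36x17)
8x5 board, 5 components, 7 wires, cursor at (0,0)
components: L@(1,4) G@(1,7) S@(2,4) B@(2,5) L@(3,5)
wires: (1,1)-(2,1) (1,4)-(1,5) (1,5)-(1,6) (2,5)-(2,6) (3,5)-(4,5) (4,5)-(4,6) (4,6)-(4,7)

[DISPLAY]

   0 1 2 3 4 5 6 7                  
0  [.]                              
                                    
1       ·           L ─ · ─ ·   G   
        │                           
2       ·           S   B ─ ·       
                                    
3                       L           
                        │           
4                       · ─ · ─ ·   
Cursor: (0,0)                       
                                    
                                    
                                    
                                    
                                    
                                    


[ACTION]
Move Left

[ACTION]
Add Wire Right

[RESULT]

   0 1 2 3 4 5 6 7                  
0  [.]─ ·                           
                                    
1       ·           L ─ · ─ ·   G   
        │                           
2       ·           S   B ─ ·       
                                    
3                       L           
                        │           
4                       · ─ · ─ ·   
Cursor: (0,0)                       
                                    
                                    
                                    
                                    
                                    
                                    


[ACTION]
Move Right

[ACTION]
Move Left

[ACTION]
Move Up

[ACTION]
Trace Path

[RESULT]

   0 1 2 3 4 5 6 7                  
0  [.]─ ·                           
                                    
1       ·           L ─ · ─ ·   G   
        │                           
2       ·           S   B ─ ·       
                                    
3                       L           
                        │           
4                       · ─ · ─ ·   
Cursor: (0,0)  Trace: Path with 2 no
                                    
                                    
                                    
                                    
                                    
                                    


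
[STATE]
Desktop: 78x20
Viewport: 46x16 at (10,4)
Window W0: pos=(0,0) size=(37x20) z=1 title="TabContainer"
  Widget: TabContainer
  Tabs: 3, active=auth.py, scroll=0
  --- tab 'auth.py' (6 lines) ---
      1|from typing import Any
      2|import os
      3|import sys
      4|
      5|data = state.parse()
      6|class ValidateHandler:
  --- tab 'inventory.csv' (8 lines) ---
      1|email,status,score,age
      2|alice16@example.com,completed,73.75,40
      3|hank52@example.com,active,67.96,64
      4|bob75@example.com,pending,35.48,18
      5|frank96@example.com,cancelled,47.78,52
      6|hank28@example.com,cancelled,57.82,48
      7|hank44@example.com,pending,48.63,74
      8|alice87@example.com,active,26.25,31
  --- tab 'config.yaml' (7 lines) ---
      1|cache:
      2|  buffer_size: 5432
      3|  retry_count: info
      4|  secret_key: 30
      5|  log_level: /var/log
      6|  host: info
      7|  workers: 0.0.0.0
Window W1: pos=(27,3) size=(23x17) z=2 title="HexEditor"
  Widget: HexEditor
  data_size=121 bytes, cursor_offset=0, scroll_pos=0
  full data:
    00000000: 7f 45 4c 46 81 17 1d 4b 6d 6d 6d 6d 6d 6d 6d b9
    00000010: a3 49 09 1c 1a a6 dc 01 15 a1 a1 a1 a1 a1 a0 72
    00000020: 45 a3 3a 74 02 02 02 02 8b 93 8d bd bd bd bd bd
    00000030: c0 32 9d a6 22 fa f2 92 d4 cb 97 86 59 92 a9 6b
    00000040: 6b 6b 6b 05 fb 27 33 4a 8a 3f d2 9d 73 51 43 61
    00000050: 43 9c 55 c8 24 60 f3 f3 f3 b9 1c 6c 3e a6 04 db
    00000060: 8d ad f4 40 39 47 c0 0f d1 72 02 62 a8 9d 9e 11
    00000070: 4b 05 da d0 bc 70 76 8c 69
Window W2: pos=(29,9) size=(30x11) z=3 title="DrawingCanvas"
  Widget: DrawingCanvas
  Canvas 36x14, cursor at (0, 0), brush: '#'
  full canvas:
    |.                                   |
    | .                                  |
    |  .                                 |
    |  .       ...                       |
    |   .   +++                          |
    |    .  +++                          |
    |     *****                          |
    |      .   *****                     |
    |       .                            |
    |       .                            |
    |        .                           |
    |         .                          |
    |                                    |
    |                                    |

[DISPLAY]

─────────────────┃ HexEditor           ┃      
ng import Any    ┠─────────────────────┨      
                 ┃00000000  7F 45 4c 46┃      
s                ┃00000010  a3 49 09 1c┃      
                 ┃00000020  45 a3 3a 74┃      
ate.parse()      ┃0┏━━━━━━━━━━━━━━━━━━━━━━━━━━
idateHandler:    ┃0┃ DrawingCanvas            
                 ┃0┠──────────────────────────
                 ┃0┃.                         
                 ┃0┃ .                        
                 ┃ ┃  .                       
                 ┃ ┃  .       ...             
                 ┃ ┃   .   +++                
                 ┃ ┃    .  +++                
                 ┃ ┃     *****                
━━━━━━━━━━━━━━━━━┗━┗━━━━━━━━━━━━━━━━━━━━━━━━━━


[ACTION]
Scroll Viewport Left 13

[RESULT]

┃──────────────────────────┃ HexEditor        
┃from typing import Any    ┠──────────────────
┃import os                 ┃00000000  7F 45 4c
┃import sys                ┃00000010  a3 49 09
┃                          ┃00000020  45 a3 3a
┃data = state.parse()      ┃0┏━━━━━━━━━━━━━━━━
┃class ValidateHandler:    ┃0┃ DrawingCanvas  
┃                          ┃0┠────────────────
┃                          ┃0┃.               
┃                          ┃0┃ .              
┃                          ┃ ┃  .             
┃                          ┃ ┃  .       ...   
┃                          ┃ ┃   .   +++      
┃                          ┃ ┃    .  +++      
┃                          ┃ ┃     *****      
┗━━━━━━━━━━━━━━━━━━━━━━━━━━┗━┗━━━━━━━━━━━━━━━━


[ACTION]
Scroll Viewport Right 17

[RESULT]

──────────┃ HexEditor           ┃             
rt Any    ┠─────────────────────┨             
          ┃00000000  7F 45 4c 46┃             
          ┃00000010  a3 49 09 1c┃             
          ┃00000020  45 a3 3a 74┃             
se()      ┃0┏━━━━━━━━━━━━━━━━━━━━━━━━━━━━┓    
ndler:    ┃0┃ DrawingCanvas              ┃    
          ┃0┠────────────────────────────┨    
          ┃0┃.                           ┃    
          ┃0┃ .                          ┃    
          ┃ ┃  .                         ┃    
          ┃ ┃  .       ...               ┃    
          ┃ ┃   .   +++                  ┃    
          ┃ ┃    .  +++                  ┃    
          ┃ ┃     *****                  ┃    
━━━━━━━━━━┗━┗━━━━━━━━━━━━━━━━━━━━━━━━━━━━┛    


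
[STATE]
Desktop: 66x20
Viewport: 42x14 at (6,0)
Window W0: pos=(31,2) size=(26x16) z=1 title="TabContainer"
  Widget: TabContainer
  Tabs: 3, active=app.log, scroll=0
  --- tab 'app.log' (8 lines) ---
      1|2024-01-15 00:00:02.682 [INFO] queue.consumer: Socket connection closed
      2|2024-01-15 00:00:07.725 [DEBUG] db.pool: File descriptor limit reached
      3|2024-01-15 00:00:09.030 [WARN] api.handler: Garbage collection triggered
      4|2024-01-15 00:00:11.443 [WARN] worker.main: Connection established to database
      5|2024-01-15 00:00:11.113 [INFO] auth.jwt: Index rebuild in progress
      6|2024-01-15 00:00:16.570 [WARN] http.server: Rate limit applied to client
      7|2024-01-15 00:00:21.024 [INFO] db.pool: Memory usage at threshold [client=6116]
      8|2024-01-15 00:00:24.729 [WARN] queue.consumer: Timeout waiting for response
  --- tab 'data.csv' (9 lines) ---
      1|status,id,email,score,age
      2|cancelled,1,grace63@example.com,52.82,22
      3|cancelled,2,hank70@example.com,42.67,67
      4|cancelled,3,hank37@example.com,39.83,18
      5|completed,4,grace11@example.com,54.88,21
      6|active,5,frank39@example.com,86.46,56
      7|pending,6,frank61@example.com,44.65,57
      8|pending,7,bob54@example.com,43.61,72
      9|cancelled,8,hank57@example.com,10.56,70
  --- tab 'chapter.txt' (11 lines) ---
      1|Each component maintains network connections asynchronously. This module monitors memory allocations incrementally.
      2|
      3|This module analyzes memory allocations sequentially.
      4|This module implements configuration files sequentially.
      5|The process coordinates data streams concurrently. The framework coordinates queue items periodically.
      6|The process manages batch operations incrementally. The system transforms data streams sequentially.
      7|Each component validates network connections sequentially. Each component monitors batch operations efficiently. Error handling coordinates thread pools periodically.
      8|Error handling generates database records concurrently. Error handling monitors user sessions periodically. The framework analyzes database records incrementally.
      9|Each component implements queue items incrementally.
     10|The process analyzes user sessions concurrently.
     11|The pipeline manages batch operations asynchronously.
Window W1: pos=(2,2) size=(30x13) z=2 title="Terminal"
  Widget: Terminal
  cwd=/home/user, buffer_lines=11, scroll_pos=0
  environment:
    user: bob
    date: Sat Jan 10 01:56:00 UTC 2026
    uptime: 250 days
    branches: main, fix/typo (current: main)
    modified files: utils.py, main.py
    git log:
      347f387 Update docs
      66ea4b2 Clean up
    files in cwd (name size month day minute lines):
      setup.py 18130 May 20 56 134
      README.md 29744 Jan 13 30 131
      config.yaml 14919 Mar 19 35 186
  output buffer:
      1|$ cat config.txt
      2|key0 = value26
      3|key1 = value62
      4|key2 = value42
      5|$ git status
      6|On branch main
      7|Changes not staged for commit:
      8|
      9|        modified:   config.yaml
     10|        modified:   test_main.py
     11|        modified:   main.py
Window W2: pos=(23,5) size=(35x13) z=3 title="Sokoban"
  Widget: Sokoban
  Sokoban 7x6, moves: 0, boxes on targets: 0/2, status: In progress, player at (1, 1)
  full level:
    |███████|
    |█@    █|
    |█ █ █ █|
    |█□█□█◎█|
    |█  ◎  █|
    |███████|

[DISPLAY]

                                          
                                          
━━━━━━━━━━━━━━━━━━━━━━━━━┓━━━━━━━━━━━━━━━━
rminal                   ┃ TabContainer   
─────────────────────────┨────────────────
at config.txt    ┏━━━━━━━━━━━━━━━━━━━━━━━━
0 = value26      ┃ Sokoban                
1 = value62      ┠────────────────────────
2 = value42      ┃███████                 
it status        ┃█@    █                 
branch main      ┃█ █ █ █                 
nges not staged f┃█□█□█◎█                 
                 ┃█  ◎  █                 
     modified:   ┃███████                 


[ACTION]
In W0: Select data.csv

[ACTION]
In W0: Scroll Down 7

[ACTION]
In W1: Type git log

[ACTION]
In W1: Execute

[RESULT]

                                          
                                          
━━━━━━━━━━━━━━━━━━━━━━━━━┓━━━━━━━━━━━━━━━━
rminal                   ┃ TabContainer   
─────────────────────────┨────────────────
nges not staged f┏━━━━━━━━━━━━━━━━━━━━━━━━
                 ┃ Sokoban                
     modified:   ┠────────────────────────
     modified:   ┃███████                 
     modified:   ┃█@    █                 
it log           ┃█ █ █ █                 
f387 Update docs ┃█□█□█◎█                 
a4b2 Clean up    ┃█  ◎  █                 
                 ┃███████                 
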